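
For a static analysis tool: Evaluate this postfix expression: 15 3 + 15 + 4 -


Processing tokens left to right:
Push 15, Push 3
Pop 15 and 3, compute 15 + 3 = 18, push 18
Push 15
Pop 18 and 15, compute 18 + 15 = 33, push 33
Push 4
Pop 33 and 4, compute 33 - 4 = 29, push 29
Stack result: 29

29


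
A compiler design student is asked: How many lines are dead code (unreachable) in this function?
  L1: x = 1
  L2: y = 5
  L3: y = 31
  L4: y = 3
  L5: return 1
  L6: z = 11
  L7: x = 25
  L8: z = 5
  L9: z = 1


Analyzing control flow:
  L1: reachable (before return)
  L2: reachable (before return)
  L3: reachable (before return)
  L4: reachable (before return)
  L5: reachable (return statement)
  L6: DEAD (after return at L5)
  L7: DEAD (after return at L5)
  L8: DEAD (after return at L5)
  L9: DEAD (after return at L5)
Return at L5, total lines = 9
Dead lines: L6 through L9
Count: 4

4


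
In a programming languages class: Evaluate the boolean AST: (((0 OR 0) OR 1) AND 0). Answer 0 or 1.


Step 1: Evaluate inner node
  0 OR 0 = 0
Step 2: Evaluate next node
  0 OR 1 = 1
Step 3: Evaluate root node
  1 AND 0 = 0

0


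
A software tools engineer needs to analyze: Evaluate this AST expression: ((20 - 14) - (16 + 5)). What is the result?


Expression: ((20 - 14) - (16 + 5))
Evaluating step by step:
  20 - 14 = 6
  16 + 5 = 21
  6 - 21 = -15
Result: -15

-15


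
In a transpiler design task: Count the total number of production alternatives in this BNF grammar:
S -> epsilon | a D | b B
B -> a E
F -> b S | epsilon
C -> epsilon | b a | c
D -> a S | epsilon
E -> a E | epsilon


Counting alternatives per rule:
  S: 3 alternative(s)
  B: 1 alternative(s)
  F: 2 alternative(s)
  C: 3 alternative(s)
  D: 2 alternative(s)
  E: 2 alternative(s)
Sum: 3 + 1 + 2 + 3 + 2 + 2 = 13

13


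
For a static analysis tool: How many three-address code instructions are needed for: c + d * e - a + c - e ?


Expression: c + d * e - a + c - e
Generating three-address code (respecting * over +/- precedence):
  Instruction 1: t1 = d * e
  Instruction 2: t2 = c + t1
  Instruction 3: t3 = t2 - a
  Instruction 4: t4 = t3 + c
  Instruction 5: t5 = t4 - e
Total instructions: 5

5


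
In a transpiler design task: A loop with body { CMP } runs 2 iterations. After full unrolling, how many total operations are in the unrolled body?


Loop body operations: CMP (1 op per iteration)
Unrolling 2 iterations:
  Iteration 1: CMP (1 ops)
  Iteration 2: CMP (1 ops)
Total: 2 iterations * 1 ops/iter = 2 operations

2


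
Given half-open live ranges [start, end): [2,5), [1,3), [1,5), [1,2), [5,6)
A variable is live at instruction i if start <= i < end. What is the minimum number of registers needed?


Live ranges:
  Var0: [2, 5)
  Var1: [1, 3)
  Var2: [1, 5)
  Var3: [1, 2)
  Var4: [5, 6)
Sweep-line events (position, delta, active):
  pos=1 start -> active=1
  pos=1 start -> active=2
  pos=1 start -> active=3
  pos=2 end -> active=2
  pos=2 start -> active=3
  pos=3 end -> active=2
  pos=5 end -> active=1
  pos=5 end -> active=0
  pos=5 start -> active=1
  pos=6 end -> active=0
Maximum simultaneous active: 3
Minimum registers needed: 3

3


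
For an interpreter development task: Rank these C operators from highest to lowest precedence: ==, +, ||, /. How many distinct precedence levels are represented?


Looking up precedence for each operator:
  == -> precedence 3
  + -> precedence 5
  || -> precedence 1
  / -> precedence 6
Sorted highest to lowest: /, +, ==, ||
Distinct precedence values: [6, 5, 3, 1]
Number of distinct levels: 4

4


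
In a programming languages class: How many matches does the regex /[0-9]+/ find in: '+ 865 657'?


Pattern: /[0-9]+/ (int literals)
Input: '+ 865 657'
Scanning for matches:
  Match 1: '865'
  Match 2: '657'
Total matches: 2

2


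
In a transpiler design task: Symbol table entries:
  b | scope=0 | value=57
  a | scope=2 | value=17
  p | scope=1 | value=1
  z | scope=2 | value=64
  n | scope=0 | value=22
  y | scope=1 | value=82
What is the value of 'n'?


Searching symbol table for 'n':
  b | scope=0 | value=57
  a | scope=2 | value=17
  p | scope=1 | value=1
  z | scope=2 | value=64
  n | scope=0 | value=22 <- MATCH
  y | scope=1 | value=82
Found 'n' at scope 0 with value 22

22


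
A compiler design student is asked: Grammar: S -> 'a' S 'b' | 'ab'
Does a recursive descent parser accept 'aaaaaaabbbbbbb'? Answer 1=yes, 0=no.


Grammar accepts strings of the form a^n b^n (n >= 1)
Word: 'aaaaaaabbbbbbb'
Counting: 7 a's and 7 b's
Check: 7 == 7? Yes
Derivation (S -> aSb applied 6 time(s), then S -> ab): S => aSb => aaSbb => aaaSbbb => aaaaSbbbb => aaaaaSbbbbb => aaaaaaSbbbbbb => aaaaaaabbbbbbb
Accepted

1


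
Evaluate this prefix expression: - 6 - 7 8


Parsing prefix expression: - 6 - 7 8
Step 1: Innermost operation '- 7 8'
  7 - 8 = -1
Step 2: Outer operation '- 6 [-1]'
  6 - -1 = 7

7


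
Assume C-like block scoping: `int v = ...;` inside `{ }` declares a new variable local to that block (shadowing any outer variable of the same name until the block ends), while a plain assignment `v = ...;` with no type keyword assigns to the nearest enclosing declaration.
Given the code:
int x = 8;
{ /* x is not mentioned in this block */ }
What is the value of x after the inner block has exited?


Analyzing scoping rules:
Outer scope: declares x = 8
Inner block: x is neither redeclared nor assigned -> unchanged
After the block -> 8
Result: 8

8


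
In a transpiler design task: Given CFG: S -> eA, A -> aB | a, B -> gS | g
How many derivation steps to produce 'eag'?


Grammar: S -> eA, A -> aB | a, B -> gS | g
Deriving 'eag':
Step 1: S -> eA => eA
Step 2: A -> aB => eaB
Step 3: B -> g => eag
Total derivation steps: 3

3


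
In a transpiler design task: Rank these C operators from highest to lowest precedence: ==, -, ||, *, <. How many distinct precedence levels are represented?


Looking up precedence for each operator:
  == -> precedence 3
  - -> precedence 5
  || -> precedence 1
  * -> precedence 6
  < -> precedence 4
Sorted highest to lowest: *, -, <, ==, ||
Distinct precedence values: [6, 5, 4, 3, 1]
Number of distinct levels: 5

5


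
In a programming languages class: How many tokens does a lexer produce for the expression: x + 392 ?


Scanning 'x + 392'
Token 1: 'x' -> identifier
Token 2: '+' -> operator
Token 3: '392' -> integer_literal
Total tokens: 3

3


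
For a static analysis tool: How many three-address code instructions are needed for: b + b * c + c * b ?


Expression: b + b * c + c * b
Generating three-address code (respecting * over +/- precedence):
  Instruction 1: t1 = b * c
  Instruction 2: t2 = c * b
  Instruction 3: t3 = b + t1
  Instruction 4: t4 = t3 + t2
Total instructions: 4

4


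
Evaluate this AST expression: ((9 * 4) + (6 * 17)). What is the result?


Expression: ((9 * 4) + (6 * 17))
Evaluating step by step:
  9 * 4 = 36
  6 * 17 = 102
  36 + 102 = 138
Result: 138

138


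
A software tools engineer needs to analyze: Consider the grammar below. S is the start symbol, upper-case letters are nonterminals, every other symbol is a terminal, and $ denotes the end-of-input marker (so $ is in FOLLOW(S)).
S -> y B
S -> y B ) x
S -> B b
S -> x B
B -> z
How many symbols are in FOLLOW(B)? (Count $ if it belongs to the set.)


S is the start symbol and does not occur in any rule body, so FOLLOW(S) = {$}.
Examining every occurrence of B in a rule body:
  S -> y B : B is at the right end -> add FOLLOW(S) = {$}
  S -> y B ) x : B is followed by terminal ')' -> add ')'
  S -> B b : B is followed by terminal 'b' -> add 'b'
  S -> x B : B is at the right end -> add FOLLOW(S) = {$} (already in the set)
  B -> z : B does not occur in the body -> contributes nothing
FOLLOW(B) = {), b, $}
Count: 3

3


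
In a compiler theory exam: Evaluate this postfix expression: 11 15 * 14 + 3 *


Processing tokens left to right:
Push 11, Push 15
Pop 11 and 15, compute 11 * 15 = 165, push 165
Push 14
Pop 165 and 14, compute 165 + 14 = 179, push 179
Push 3
Pop 179 and 3, compute 179 * 3 = 537, push 537
Stack result: 537

537


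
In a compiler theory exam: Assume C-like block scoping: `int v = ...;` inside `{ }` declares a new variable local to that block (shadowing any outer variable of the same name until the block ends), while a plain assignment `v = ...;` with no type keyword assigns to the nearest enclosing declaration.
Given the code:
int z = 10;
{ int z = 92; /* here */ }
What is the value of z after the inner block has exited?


Analyzing scoping rules:
Outer scope: declares z = 10
Inner block: 'int z = 92;' declares a NEW z that shadows the outer one
When the block exits the inner z goes out of scope; the outer z was never modified -> 10
Result: 10

10


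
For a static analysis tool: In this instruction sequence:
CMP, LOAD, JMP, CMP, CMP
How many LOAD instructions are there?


Scanning instruction sequence for LOAD:
  Position 1: CMP
  Position 2: LOAD <- MATCH
  Position 3: JMP
  Position 4: CMP
  Position 5: CMP
Matches at positions: [2]
Total LOAD count: 1

1


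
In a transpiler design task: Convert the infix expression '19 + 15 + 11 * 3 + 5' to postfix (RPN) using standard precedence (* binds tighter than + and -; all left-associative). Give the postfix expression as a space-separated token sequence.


Applying the shunting-yard algorithm:
  Operand 19 -> output
  Push '+' onto operator stack -> op-stack: [+]
  Operand 15 -> output
  See '+' (prec 1); top '+' (prec 1) >= it -> pop '+' to output
  Push '+' onto operator stack -> op-stack: [+]
  Operand 11 -> output
  Push '*' onto operator stack -> op-stack: [+, *]
  Operand 3 -> output
  See '+' (prec 1); top '*' (prec 2) >= it -> pop '*' to output
  See '+' (prec 1); top '+' (prec 1) >= it -> pop '+' to output
  Push '+' onto operator stack -> op-stack: [+]
  Operand 5 -> output
  End of input: pop '+' to output
Postfix result: 19 15 + 11 3 * + 5 +

19 15 + 11 3 * + 5 +


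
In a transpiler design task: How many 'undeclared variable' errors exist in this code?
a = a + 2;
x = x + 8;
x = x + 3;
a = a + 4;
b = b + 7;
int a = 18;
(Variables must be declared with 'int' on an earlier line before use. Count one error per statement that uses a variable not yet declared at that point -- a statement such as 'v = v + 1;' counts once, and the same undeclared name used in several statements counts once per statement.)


Scanning code line by line:
  Line 1: use 'a' -> ERROR (undeclared)
  Line 2: use 'x' -> ERROR (undeclared)
  Line 3: use 'x' -> ERROR (undeclared)
  Line 4: use 'a' -> ERROR (undeclared)
  Line 5: use 'b' -> ERROR (undeclared)
  Line 6: declare 'a' -> declared = ['a']
Total undeclared variable errors: 5

5


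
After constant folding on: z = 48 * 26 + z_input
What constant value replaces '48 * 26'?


Identifying constant sub-expression:
  Original: z = 48 * 26 + z_input
  48 and 26 are both compile-time constants
  Evaluating: 48 * 26 = 1248
  After folding: z = 1248 + z_input

1248


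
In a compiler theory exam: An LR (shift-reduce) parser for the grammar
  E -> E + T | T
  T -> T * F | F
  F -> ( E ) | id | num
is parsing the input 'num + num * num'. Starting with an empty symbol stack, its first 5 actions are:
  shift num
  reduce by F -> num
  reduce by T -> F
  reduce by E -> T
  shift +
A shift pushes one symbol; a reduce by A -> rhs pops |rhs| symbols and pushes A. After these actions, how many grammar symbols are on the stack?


Tracking the symbol stack through each action:
  Action 1: shift 'num' : push -> stack = [num] (size 1)
  Action 2: reduce by F -> num : pop 1, push F -> stack = [F] (size 1)
  Action 3: reduce by T -> F : pop 1, push T -> stack = [T] (size 1)
  Action 4: reduce by E -> T : pop 1, push E -> stack = [E] (size 1)
  Action 5: shift '+' : push -> stack = [E, +] (size 2)
Final stack size: 2

2


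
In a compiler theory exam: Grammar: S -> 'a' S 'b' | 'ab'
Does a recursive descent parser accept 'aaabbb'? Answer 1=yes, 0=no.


Grammar accepts strings of the form a^n b^n (n >= 1)
Word: 'aaabbb'
Counting: 3 a's and 3 b's
Check: 3 == 3? Yes
Derivation (S -> aSb applied 2 time(s), then S -> ab): S => aSb => aaSbb => aaabbb
Accepted

1


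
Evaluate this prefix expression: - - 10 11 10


Parsing prefix expression: - - 10 11 10
Step 1: Innermost operation '- 10 11'
  10 - 11 = -1
Step 2: Outer operation '- [-1] 10'
  -1 - 10 = -11

-11


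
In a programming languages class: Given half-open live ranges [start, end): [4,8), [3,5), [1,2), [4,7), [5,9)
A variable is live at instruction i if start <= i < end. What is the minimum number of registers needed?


Live ranges:
  Var0: [4, 8)
  Var1: [3, 5)
  Var2: [1, 2)
  Var3: [4, 7)
  Var4: [5, 9)
Sweep-line events (position, delta, active):
  pos=1 start -> active=1
  pos=2 end -> active=0
  pos=3 start -> active=1
  pos=4 start -> active=2
  pos=4 start -> active=3
  pos=5 end -> active=2
  pos=5 start -> active=3
  pos=7 end -> active=2
  pos=8 end -> active=1
  pos=9 end -> active=0
Maximum simultaneous active: 3
Minimum registers needed: 3

3


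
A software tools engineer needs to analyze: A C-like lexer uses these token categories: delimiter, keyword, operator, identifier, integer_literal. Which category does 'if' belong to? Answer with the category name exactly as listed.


Token: 'if'
Checking categories:
  identifier: no
  integer_literal: no
  operator: no
  keyword: YES
  delimiter: no
Category: keyword

keyword


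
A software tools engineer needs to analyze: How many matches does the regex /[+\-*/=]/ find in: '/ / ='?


Pattern: /[+\-*/=]/ (operators)
Input: '/ / ='
Scanning for matches:
  Match 1: '/'
  Match 2: '/'
  Match 3: '='
Total matches: 3

3


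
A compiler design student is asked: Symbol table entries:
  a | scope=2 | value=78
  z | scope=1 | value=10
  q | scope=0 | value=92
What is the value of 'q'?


Searching symbol table for 'q':
  a | scope=2 | value=78
  z | scope=1 | value=10
  q | scope=0 | value=92 <- MATCH
Found 'q' at scope 0 with value 92

92


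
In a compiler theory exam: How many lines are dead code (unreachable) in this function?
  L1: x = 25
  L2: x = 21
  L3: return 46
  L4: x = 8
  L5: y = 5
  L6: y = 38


Analyzing control flow:
  L1: reachable (before return)
  L2: reachable (before return)
  L3: reachable (return statement)
  L4: DEAD (after return at L3)
  L5: DEAD (after return at L3)
  L6: DEAD (after return at L3)
Return at L3, total lines = 6
Dead lines: L4 through L6
Count: 3

3


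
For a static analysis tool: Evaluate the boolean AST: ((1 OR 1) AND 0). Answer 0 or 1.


Step 1: Evaluate inner node
  1 OR 1 = 1
Step 2: Evaluate root node
  1 AND 0 = 0

0


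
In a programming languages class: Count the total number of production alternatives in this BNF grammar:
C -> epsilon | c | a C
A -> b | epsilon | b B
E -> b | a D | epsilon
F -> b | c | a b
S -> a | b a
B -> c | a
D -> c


Counting alternatives per rule:
  C: 3 alternative(s)
  A: 3 alternative(s)
  E: 3 alternative(s)
  F: 3 alternative(s)
  S: 2 alternative(s)
  B: 2 alternative(s)
  D: 1 alternative(s)
Sum: 3 + 3 + 3 + 3 + 2 + 2 + 1 = 17

17


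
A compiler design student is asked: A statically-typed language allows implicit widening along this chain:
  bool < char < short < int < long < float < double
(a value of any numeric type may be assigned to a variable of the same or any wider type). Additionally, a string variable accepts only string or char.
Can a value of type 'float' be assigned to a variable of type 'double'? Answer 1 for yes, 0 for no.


Target variable type: double
Source value type: float
Numeric ranks: float=5, double=6
Widening allowed iff rank(source) <= rank(target): 5 <= 6? Yes
Result: 1

1


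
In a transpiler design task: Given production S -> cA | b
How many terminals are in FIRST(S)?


Production: S -> cA | b
Examining each alternative for leading terminals:
  S -> cA : first terminal = 'c'
  S -> b : first terminal = 'b'
FIRST(S) = {b, c}
Count: 2

2


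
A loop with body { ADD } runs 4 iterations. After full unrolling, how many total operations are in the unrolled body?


Loop body operations: ADD (1 op per iteration)
Unrolling 4 iterations:
  Iteration 1: ADD (1 ops)
  Iteration 2: ADD (1 ops)
  Iteration 3: ADD (1 ops)
  Iteration 4: ADD (1 ops)
Total: 4 iterations * 1 ops/iter = 4 operations

4


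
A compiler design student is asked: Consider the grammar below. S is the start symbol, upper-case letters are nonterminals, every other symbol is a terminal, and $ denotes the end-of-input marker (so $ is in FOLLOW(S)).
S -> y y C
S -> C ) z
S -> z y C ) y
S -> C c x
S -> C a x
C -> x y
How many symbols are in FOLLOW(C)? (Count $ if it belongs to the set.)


S is the start symbol and does not occur in any rule body, so FOLLOW(S) = {$}.
Examining every occurrence of C in a rule body:
  S -> y y C : C is at the right end -> add FOLLOW(S) = {$}
  S -> C ) z : C is followed by terminal ')' -> add ')'
  S -> z y C ) y : C is followed by terminal ')' -> add ')' (already in the set)
  S -> C c x : C is followed by terminal 'c' -> add 'c'
  S -> C a x : C is followed by terminal 'a' -> add 'a'
  C -> x y : C does not occur in the body -> contributes nothing
FOLLOW(C) = {), a, c, $}
Count: 4

4


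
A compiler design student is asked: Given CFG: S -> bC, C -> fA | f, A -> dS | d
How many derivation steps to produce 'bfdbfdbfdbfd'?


Grammar: S -> bC, C -> fA | f, A -> dS | d
Deriving 'bfdbfdbfdbfd':
Step 1: S -> bC => bC
Step 2: C -> fA => bfA
Step 3: A -> dS => bfdS
Step 4: S -> bC => bfdbC
Step 5: C -> fA => bfdbfA
Step 6: A -> dS => bfdbfdS
Step 7: S -> bC => bfdbfdbC
Step 8: C -> fA => bfdbfdbfA
Step 9: A -> dS => bfdbfdbfdS
Step 10: S -> bC => bfdbfdbfdbC
Step 11: C -> fA => bfdbfdbfdbfA
Step 12: A -> d => bfdbfdbfdbfd
Total derivation steps: 12

12


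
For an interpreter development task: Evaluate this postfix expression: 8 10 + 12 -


Processing tokens left to right:
Push 8, Push 10
Pop 8 and 10, compute 8 + 10 = 18, push 18
Push 12
Pop 18 and 12, compute 18 - 12 = 6, push 6
Stack result: 6

6


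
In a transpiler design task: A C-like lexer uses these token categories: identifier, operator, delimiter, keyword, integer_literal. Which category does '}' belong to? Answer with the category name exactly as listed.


Token: '}'
Checking categories:
  identifier: no
  integer_literal: no
  operator: no
  keyword: no
  delimiter: YES
Category: delimiter

delimiter


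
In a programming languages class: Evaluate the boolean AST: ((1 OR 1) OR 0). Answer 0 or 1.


Step 1: Evaluate inner node
  1 OR 1 = 1
Step 2: Evaluate root node
  1 OR 0 = 1

1


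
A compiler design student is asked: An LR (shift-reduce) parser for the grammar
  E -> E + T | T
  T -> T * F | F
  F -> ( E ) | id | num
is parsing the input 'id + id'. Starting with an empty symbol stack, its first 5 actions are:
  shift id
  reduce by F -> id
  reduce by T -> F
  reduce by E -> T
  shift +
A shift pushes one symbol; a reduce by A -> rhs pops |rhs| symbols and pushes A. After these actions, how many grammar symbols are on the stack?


Tracking the symbol stack through each action:
  Action 1: shift 'id' : push -> stack = [id] (size 1)
  Action 2: reduce by F -> id : pop 1, push F -> stack = [F] (size 1)
  Action 3: reduce by T -> F : pop 1, push T -> stack = [T] (size 1)
  Action 4: reduce by E -> T : pop 1, push E -> stack = [E] (size 1)
  Action 5: shift '+' : push -> stack = [E, +] (size 2)
Final stack size: 2

2


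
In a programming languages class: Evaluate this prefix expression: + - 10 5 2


Parsing prefix expression: + - 10 5 2
Step 1: Innermost operation '- 10 5'
  10 - 5 = 5
Step 2: Outer operation '+ [5] 2'
  5 + 2 = 7

7


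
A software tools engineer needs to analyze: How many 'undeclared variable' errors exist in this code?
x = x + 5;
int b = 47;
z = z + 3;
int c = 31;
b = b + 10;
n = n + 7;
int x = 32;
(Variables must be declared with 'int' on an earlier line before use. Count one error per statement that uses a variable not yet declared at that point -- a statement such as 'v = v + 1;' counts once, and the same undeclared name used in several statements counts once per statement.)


Scanning code line by line:
  Line 1: use 'x' -> ERROR (undeclared)
  Line 2: declare 'b' -> declared = ['b']
  Line 3: use 'z' -> ERROR (undeclared)
  Line 4: declare 'c' -> declared = ['b', 'c']
  Line 5: use 'b' -> OK (declared)
  Line 6: use 'n' -> ERROR (undeclared)
  Line 7: declare 'x' -> declared = ['b', 'c', 'x']
Total undeclared variable errors: 3

3


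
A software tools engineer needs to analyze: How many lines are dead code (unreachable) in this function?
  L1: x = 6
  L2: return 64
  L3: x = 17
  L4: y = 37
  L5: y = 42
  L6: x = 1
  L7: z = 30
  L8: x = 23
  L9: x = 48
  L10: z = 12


Analyzing control flow:
  L1: reachable (before return)
  L2: reachable (return statement)
  L3: DEAD (after return at L2)
  L4: DEAD (after return at L2)
  L5: DEAD (after return at L2)
  L6: DEAD (after return at L2)
  L7: DEAD (after return at L2)
  L8: DEAD (after return at L2)
  L9: DEAD (after return at L2)
  L10: DEAD (after return at L2)
Return at L2, total lines = 10
Dead lines: L3 through L10
Count: 8

8


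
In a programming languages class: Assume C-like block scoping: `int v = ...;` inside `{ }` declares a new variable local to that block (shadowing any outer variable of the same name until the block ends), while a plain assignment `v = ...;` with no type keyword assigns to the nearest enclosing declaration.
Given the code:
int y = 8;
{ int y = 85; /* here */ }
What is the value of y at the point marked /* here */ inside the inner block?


Analyzing scoping rules:
Outer scope: declares y = 8
Inner block: 'int y = 85;' declares a NEW y that shadows the outer one
Inside the block the inner declaration is in scope -> 85
Result: 85

85


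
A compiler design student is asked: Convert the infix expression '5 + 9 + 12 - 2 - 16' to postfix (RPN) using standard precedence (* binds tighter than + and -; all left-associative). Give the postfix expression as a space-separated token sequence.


Applying the shunting-yard algorithm:
  Operand 5 -> output
  Push '+' onto operator stack -> op-stack: [+]
  Operand 9 -> output
  See '+' (prec 1); top '+' (prec 1) >= it -> pop '+' to output
  Push '+' onto operator stack -> op-stack: [+]
  Operand 12 -> output
  See '-' (prec 1); top '+' (prec 1) >= it -> pop '+' to output
  Push '-' onto operator stack -> op-stack: [-]
  Operand 2 -> output
  See '-' (prec 1); top '-' (prec 1) >= it -> pop '-' to output
  Push '-' onto operator stack -> op-stack: [-]
  Operand 16 -> output
  End of input: pop '-' to output
Postfix result: 5 9 + 12 + 2 - 16 -

5 9 + 12 + 2 - 16 -


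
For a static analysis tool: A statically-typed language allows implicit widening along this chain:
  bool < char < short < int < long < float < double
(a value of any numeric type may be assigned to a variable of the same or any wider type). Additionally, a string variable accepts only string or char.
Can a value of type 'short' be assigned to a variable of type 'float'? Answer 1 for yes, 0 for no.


Target variable type: float
Source value type: short
Numeric ranks: short=2, float=5
Widening allowed iff rank(source) <= rank(target): 2 <= 5? Yes
Result: 1

1


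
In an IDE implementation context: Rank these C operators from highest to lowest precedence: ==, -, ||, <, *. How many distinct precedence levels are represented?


Looking up precedence for each operator:
  == -> precedence 3
  - -> precedence 5
  || -> precedence 1
  < -> precedence 4
  * -> precedence 6
Sorted highest to lowest: *, -, <, ==, ||
Distinct precedence values: [6, 5, 4, 3, 1]
Number of distinct levels: 5

5


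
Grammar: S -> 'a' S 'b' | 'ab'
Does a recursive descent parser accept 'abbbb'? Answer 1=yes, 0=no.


Grammar accepts strings of the form a^n b^n (n >= 1)
Word: 'abbbb'
Counting: 1 a's and 4 b's
Check: 1 == 4? No
Mismatch: a-count != b-count
Rejected

0


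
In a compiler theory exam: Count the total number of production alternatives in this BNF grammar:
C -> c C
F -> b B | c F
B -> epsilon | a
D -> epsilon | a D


Counting alternatives per rule:
  C: 1 alternative(s)
  F: 2 alternative(s)
  B: 2 alternative(s)
  D: 2 alternative(s)
Sum: 1 + 2 + 2 + 2 = 7

7


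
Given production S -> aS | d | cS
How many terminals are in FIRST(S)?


Production: S -> aS | d | cS
Examining each alternative for leading terminals:
  S -> aS : first terminal = 'a'
  S -> d : first terminal = 'd'
  S -> cS : first terminal = 'c'
FIRST(S) = {a, c, d}
Count: 3

3


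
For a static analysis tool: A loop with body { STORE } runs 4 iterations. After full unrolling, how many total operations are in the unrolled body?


Loop body operations: STORE (1 op per iteration)
Unrolling 4 iterations:
  Iteration 1: STORE (1 ops)
  Iteration 2: STORE (1 ops)
  Iteration 3: STORE (1 ops)
  Iteration 4: STORE (1 ops)
Total: 4 iterations * 1 ops/iter = 4 operations

4


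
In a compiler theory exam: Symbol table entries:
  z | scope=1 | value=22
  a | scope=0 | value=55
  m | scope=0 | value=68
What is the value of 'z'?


Searching symbol table for 'z':
  z | scope=1 | value=22 <- MATCH
  a | scope=0 | value=55
  m | scope=0 | value=68
Found 'z' at scope 1 with value 22

22


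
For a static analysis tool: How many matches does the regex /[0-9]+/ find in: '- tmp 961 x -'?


Pattern: /[0-9]+/ (int literals)
Input: '- tmp 961 x -'
Scanning for matches:
  Match 1: '961'
Total matches: 1

1


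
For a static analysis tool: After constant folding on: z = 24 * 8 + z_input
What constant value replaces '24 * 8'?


Identifying constant sub-expression:
  Original: z = 24 * 8 + z_input
  24 and 8 are both compile-time constants
  Evaluating: 24 * 8 = 192
  After folding: z = 192 + z_input

192


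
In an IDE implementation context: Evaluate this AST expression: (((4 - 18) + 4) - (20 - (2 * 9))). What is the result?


Expression: (((4 - 18) + 4) - (20 - (2 * 9)))
Evaluating step by step:
  4 - 18 = -14
  -14 + 4 = -10
  2 * 9 = 18
  20 - 18 = 2
  -10 - 2 = -12
Result: -12

-12


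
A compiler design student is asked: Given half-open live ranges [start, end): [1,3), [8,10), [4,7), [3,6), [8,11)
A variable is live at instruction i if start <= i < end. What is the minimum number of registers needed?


Live ranges:
  Var0: [1, 3)
  Var1: [8, 10)
  Var2: [4, 7)
  Var3: [3, 6)
  Var4: [8, 11)
Sweep-line events (position, delta, active):
  pos=1 start -> active=1
  pos=3 end -> active=0
  pos=3 start -> active=1
  pos=4 start -> active=2
  pos=6 end -> active=1
  pos=7 end -> active=0
  pos=8 start -> active=1
  pos=8 start -> active=2
  pos=10 end -> active=1
  pos=11 end -> active=0
Maximum simultaneous active: 2
Minimum registers needed: 2

2


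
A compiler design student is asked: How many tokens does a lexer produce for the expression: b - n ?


Scanning 'b - n'
Token 1: 'b' -> identifier
Token 2: '-' -> operator
Token 3: 'n' -> identifier
Total tokens: 3

3


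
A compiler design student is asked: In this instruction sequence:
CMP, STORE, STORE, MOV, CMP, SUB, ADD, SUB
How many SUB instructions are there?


Scanning instruction sequence for SUB:
  Position 1: CMP
  Position 2: STORE
  Position 3: STORE
  Position 4: MOV
  Position 5: CMP
  Position 6: SUB <- MATCH
  Position 7: ADD
  Position 8: SUB <- MATCH
Matches at positions: [6, 8]
Total SUB count: 2

2


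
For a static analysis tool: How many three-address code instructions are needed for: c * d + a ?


Expression: c * d + a
Generating three-address code (respecting * over +/- precedence):
  Instruction 1: t1 = c * d
  Instruction 2: t2 = t1 + a
Total instructions: 2

2


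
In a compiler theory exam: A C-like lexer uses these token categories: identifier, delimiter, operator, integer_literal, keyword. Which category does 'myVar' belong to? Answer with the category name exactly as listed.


Token: 'myVar'
Checking categories:
  identifier: YES
  integer_literal: no
  operator: no
  keyword: no
  delimiter: no
Category: identifier

identifier


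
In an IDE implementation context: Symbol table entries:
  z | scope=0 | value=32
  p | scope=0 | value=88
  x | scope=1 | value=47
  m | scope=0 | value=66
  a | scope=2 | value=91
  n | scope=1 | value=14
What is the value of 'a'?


Searching symbol table for 'a':
  z | scope=0 | value=32
  p | scope=0 | value=88
  x | scope=1 | value=47
  m | scope=0 | value=66
  a | scope=2 | value=91 <- MATCH
  n | scope=1 | value=14
Found 'a' at scope 2 with value 91

91


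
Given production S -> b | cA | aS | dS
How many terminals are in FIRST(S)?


Production: S -> b | cA | aS | dS
Examining each alternative for leading terminals:
  S -> b : first terminal = 'b'
  S -> cA : first terminal = 'c'
  S -> aS : first terminal = 'a'
  S -> dS : first terminal = 'd'
FIRST(S) = {a, b, c, d}
Count: 4

4


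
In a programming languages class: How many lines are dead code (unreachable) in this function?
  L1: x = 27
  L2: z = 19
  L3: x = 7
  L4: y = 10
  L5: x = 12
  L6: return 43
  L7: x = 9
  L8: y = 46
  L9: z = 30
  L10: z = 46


Analyzing control flow:
  L1: reachable (before return)
  L2: reachable (before return)
  L3: reachable (before return)
  L4: reachable (before return)
  L5: reachable (before return)
  L6: reachable (return statement)
  L7: DEAD (after return at L6)
  L8: DEAD (after return at L6)
  L9: DEAD (after return at L6)
  L10: DEAD (after return at L6)
Return at L6, total lines = 10
Dead lines: L7 through L10
Count: 4

4


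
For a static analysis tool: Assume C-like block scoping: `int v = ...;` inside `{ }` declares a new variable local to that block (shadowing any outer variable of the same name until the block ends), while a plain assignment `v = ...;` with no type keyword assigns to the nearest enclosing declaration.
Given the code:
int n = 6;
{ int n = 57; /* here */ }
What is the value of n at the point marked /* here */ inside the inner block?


Analyzing scoping rules:
Outer scope: declares n = 6
Inner block: 'int n = 57;' declares a NEW n that shadows the outer one
Inside the block the inner declaration is in scope -> 57
Result: 57

57


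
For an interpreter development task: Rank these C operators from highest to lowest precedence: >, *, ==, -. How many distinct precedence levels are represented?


Looking up precedence for each operator:
  > -> precedence 4
  * -> precedence 6
  == -> precedence 3
  - -> precedence 5
Sorted highest to lowest: *, -, >, ==
Distinct precedence values: [6, 5, 4, 3]
Number of distinct levels: 4

4


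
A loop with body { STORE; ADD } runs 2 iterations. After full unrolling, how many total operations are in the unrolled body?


Loop body operations: STORE, ADD (2 ops per iteration)
Unrolling 2 iterations:
  Iteration 1: STORE, ADD (2 ops)
  Iteration 2: STORE, ADD (2 ops)
Total: 2 iterations * 2 ops/iter = 4 operations

4


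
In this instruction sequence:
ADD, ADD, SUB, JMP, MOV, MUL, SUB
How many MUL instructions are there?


Scanning instruction sequence for MUL:
  Position 1: ADD
  Position 2: ADD
  Position 3: SUB
  Position 4: JMP
  Position 5: MOV
  Position 6: MUL <- MATCH
  Position 7: SUB
Matches at positions: [6]
Total MUL count: 1

1


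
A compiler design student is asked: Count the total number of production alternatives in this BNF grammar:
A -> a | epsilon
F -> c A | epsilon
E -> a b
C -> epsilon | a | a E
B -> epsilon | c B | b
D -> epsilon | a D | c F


Counting alternatives per rule:
  A: 2 alternative(s)
  F: 2 alternative(s)
  E: 1 alternative(s)
  C: 3 alternative(s)
  B: 3 alternative(s)
  D: 3 alternative(s)
Sum: 2 + 2 + 1 + 3 + 3 + 3 = 14

14


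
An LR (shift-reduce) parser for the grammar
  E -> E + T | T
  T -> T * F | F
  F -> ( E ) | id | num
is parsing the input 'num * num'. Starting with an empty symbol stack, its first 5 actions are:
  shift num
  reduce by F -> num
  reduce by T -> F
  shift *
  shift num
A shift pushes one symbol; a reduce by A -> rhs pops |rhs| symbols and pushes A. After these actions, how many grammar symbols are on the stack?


Tracking the symbol stack through each action:
  Action 1: shift 'num' : push -> stack = [num] (size 1)
  Action 2: reduce by F -> num : pop 1, push F -> stack = [F] (size 1)
  Action 3: reduce by T -> F : pop 1, push T -> stack = [T] (size 1)
  Action 4: shift '*' : push -> stack = [T, *] (size 2)
  Action 5: shift 'num' : push -> stack = [T, *, num] (size 3)
Final stack size: 3

3


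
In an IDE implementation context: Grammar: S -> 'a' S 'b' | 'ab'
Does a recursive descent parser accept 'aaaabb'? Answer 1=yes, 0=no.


Grammar accepts strings of the form a^n b^n (n >= 1)
Word: 'aaaabb'
Counting: 4 a's and 2 b's
Check: 4 == 2? No
Mismatch: a-count != b-count
Rejected

0


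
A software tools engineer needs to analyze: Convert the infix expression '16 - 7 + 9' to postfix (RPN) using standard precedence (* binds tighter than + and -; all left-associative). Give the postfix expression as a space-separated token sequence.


Applying the shunting-yard algorithm:
  Operand 16 -> output
  Push '-' onto operator stack -> op-stack: [-]
  Operand 7 -> output
  See '+' (prec 1); top '-' (prec 1) >= it -> pop '-' to output
  Push '+' onto operator stack -> op-stack: [+]
  Operand 9 -> output
  End of input: pop '+' to output
Postfix result: 16 7 - 9 +

16 7 - 9 +


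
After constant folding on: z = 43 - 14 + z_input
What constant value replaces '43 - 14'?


Identifying constant sub-expression:
  Original: z = 43 - 14 + z_input
  43 and 14 are both compile-time constants
  Evaluating: 43 - 14 = 29
  After folding: z = 29 + z_input

29


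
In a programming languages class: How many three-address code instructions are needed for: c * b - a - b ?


Expression: c * b - a - b
Generating three-address code (respecting * over +/- precedence):
  Instruction 1: t1 = c * b
  Instruction 2: t2 = t1 - a
  Instruction 3: t3 = t2 - b
Total instructions: 3

3


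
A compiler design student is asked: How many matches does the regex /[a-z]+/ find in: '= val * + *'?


Pattern: /[a-z]+/ (identifiers)
Input: '= val * + *'
Scanning for matches:
  Match 1: 'val'
Total matches: 1

1


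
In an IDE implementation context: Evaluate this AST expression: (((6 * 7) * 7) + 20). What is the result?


Expression: (((6 * 7) * 7) + 20)
Evaluating step by step:
  6 * 7 = 42
  42 * 7 = 294
  294 + 20 = 314
Result: 314

314


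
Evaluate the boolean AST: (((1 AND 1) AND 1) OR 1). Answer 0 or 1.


Step 1: Evaluate inner node
  1 AND 1 = 1
Step 2: Evaluate next node
  1 AND 1 = 1
Step 3: Evaluate root node
  1 OR 1 = 1

1


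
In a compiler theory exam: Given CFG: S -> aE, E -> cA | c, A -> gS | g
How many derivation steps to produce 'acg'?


Grammar: S -> aE, E -> cA | c, A -> gS | g
Deriving 'acg':
Step 1: S -> aE => aE
Step 2: E -> cA => acA
Step 3: A -> g => acg
Total derivation steps: 3

3


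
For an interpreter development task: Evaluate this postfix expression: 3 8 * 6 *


Processing tokens left to right:
Push 3, Push 8
Pop 3 and 8, compute 3 * 8 = 24, push 24
Push 6
Pop 24 and 6, compute 24 * 6 = 144, push 144
Stack result: 144

144


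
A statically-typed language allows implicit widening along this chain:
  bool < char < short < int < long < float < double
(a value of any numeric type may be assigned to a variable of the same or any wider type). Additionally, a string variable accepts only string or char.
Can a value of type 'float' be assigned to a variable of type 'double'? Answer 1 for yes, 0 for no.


Target variable type: double
Source value type: float
Numeric ranks: float=5, double=6
Widening allowed iff rank(source) <= rank(target): 5 <= 6? Yes
Result: 1

1


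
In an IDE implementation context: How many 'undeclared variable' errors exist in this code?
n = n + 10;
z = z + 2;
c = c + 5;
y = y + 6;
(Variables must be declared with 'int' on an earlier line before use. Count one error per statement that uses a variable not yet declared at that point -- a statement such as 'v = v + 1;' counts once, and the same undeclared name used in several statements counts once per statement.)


Scanning code line by line:
  Line 1: use 'n' -> ERROR (undeclared)
  Line 2: use 'z' -> ERROR (undeclared)
  Line 3: use 'c' -> ERROR (undeclared)
  Line 4: use 'y' -> ERROR (undeclared)
Total undeclared variable errors: 4

4


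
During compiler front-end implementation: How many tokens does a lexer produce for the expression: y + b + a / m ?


Scanning 'y + b + a / m'
Token 1: 'y' -> identifier
Token 2: '+' -> operator
Token 3: 'b' -> identifier
Token 4: '+' -> operator
Token 5: 'a' -> identifier
Token 6: '/' -> operator
Token 7: 'm' -> identifier
Total tokens: 7

7


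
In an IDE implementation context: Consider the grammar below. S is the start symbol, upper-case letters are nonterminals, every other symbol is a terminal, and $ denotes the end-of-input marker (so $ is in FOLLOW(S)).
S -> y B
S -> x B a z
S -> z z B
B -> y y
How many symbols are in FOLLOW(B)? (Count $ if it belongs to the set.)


S is the start symbol and does not occur in any rule body, so FOLLOW(S) = {$}.
Examining every occurrence of B in a rule body:
  S -> y B : B is at the right end -> add FOLLOW(S) = {$}
  S -> x B a z : B is followed by terminal 'a' -> add 'a'
  S -> z z B : B is at the right end -> add FOLLOW(S) = {$} (already in the set)
  B -> y y : B does not occur in the body -> contributes nothing
FOLLOW(B) = {a, $}
Count: 2

2


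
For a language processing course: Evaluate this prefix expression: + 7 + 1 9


Parsing prefix expression: + 7 + 1 9
Step 1: Innermost operation '+ 1 9'
  1 + 9 = 10
Step 2: Outer operation '+ 7 [10]'
  7 + 10 = 17

17


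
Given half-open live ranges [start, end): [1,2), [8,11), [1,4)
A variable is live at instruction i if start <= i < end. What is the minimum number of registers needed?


Live ranges:
  Var0: [1, 2)
  Var1: [8, 11)
  Var2: [1, 4)
Sweep-line events (position, delta, active):
  pos=1 start -> active=1
  pos=1 start -> active=2
  pos=2 end -> active=1
  pos=4 end -> active=0
  pos=8 start -> active=1
  pos=11 end -> active=0
Maximum simultaneous active: 2
Minimum registers needed: 2

2


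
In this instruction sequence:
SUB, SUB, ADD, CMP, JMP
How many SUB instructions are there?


Scanning instruction sequence for SUB:
  Position 1: SUB <- MATCH
  Position 2: SUB <- MATCH
  Position 3: ADD
  Position 4: CMP
  Position 5: JMP
Matches at positions: [1, 2]
Total SUB count: 2

2


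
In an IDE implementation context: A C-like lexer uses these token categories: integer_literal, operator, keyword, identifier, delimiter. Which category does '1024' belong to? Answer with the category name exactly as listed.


Token: '1024'
Checking categories:
  identifier: no
  integer_literal: YES
  operator: no
  keyword: no
  delimiter: no
Category: integer_literal

integer_literal


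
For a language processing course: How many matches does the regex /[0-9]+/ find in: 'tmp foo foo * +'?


Pattern: /[0-9]+/ (int literals)
Input: 'tmp foo foo * +'
Scanning for matches:
Total matches: 0

0


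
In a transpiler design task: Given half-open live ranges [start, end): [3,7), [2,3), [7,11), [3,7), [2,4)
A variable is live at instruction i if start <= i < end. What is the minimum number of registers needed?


Live ranges:
  Var0: [3, 7)
  Var1: [2, 3)
  Var2: [7, 11)
  Var3: [3, 7)
  Var4: [2, 4)
Sweep-line events (position, delta, active):
  pos=2 start -> active=1
  pos=2 start -> active=2
  pos=3 end -> active=1
  pos=3 start -> active=2
  pos=3 start -> active=3
  pos=4 end -> active=2
  pos=7 end -> active=1
  pos=7 end -> active=0
  pos=7 start -> active=1
  pos=11 end -> active=0
Maximum simultaneous active: 3
Minimum registers needed: 3

3


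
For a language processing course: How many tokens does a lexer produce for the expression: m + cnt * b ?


Scanning 'm + cnt * b'
Token 1: 'm' -> identifier
Token 2: '+' -> operator
Token 3: 'cnt' -> identifier
Token 4: '*' -> operator
Token 5: 'b' -> identifier
Total tokens: 5

5
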